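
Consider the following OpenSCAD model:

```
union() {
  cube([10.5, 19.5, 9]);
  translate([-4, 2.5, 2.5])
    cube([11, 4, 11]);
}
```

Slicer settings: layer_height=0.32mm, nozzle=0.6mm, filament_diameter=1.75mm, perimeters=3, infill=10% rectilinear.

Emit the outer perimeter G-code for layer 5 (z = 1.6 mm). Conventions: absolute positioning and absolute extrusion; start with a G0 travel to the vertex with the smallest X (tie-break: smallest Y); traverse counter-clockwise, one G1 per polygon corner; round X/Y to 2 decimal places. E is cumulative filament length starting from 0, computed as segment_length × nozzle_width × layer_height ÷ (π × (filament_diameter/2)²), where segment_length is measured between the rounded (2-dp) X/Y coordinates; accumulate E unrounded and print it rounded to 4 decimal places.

At z = 1.6 mm: the cube is present — its section is the full 10.5×19.5 rectangle; the cube at (-4, 2.5) is not intersected at this z (z outside [2.5, 13.5]); Merging all regions: only the 10.5×19.5 cube is present, so the union is just that shape — 1 connected region. The outline is a single polygon with 4 vertices. Extrusion per mm of travel: 0.6 × 0.32 / (π × 0.875²) = 0.079824. Accumulating E over each segment gives final E = 4.7895.

G0 X0.00 Y0.00 Z1.60
G1 X10.50 Y0.00 E0.8382
G1 X10.50 Y19.50 E2.3947
G1 X0.00 Y19.50 E3.2329
G1 X0.00 Y0.00 E4.7895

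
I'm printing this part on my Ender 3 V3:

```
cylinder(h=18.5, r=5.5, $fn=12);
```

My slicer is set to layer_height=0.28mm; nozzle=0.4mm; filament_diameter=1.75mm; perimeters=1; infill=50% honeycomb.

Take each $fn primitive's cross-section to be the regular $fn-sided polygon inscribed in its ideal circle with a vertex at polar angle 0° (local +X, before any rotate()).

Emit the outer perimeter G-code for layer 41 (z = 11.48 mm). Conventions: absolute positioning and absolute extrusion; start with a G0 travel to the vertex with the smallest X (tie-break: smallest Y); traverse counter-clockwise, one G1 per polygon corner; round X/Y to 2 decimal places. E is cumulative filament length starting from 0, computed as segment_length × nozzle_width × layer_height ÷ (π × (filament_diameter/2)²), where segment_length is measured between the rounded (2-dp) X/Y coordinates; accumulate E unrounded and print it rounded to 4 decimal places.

At z = 11.48 mm: the r=5.5 cylinder gives a regular 12-gon of circumradius 5.5 (constant along its height). The outline is a single polygon with 12 vertices. Extrusion per mm of travel: 0.4 × 0.28 / (π × 0.875²) = 0.046564. Accumulating E over each segment gives final E = 1.5903.

G0 X-5.50 Y0.00 Z11.48
G1 X-4.76 Y-2.75 E0.1326
G1 X-2.75 Y-4.76 E0.2650
G1 X0.00 Y-5.50 E0.3976
G1 X2.75 Y-4.76 E0.5302
G1 X4.76 Y-2.75 E0.6625
G1 X5.50 Y0.00 E0.7952
G1 X4.76 Y2.75 E0.9278
G1 X2.75 Y4.76 E1.0601
G1 X0.00 Y5.50 E1.1927
G1 X-2.75 Y4.76 E1.3253
G1 X-4.76 Y2.75 E1.4577
G1 X-5.50 Y0.00 E1.5903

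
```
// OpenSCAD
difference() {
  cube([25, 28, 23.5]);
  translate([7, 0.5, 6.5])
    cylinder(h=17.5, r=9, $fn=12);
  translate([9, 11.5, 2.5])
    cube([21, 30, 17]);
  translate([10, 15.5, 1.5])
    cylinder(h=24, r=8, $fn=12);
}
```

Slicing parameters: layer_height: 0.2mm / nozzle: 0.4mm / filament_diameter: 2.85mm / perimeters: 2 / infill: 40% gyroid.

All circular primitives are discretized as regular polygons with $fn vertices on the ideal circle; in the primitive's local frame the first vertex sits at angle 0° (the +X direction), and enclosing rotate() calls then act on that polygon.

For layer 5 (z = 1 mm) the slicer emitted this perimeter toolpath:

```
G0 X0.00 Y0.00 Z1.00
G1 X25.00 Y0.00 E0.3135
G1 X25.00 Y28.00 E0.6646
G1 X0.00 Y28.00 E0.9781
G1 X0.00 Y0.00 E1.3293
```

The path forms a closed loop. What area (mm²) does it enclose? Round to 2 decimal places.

700.00 mm²

Apply the shoelace formula to the sequence of (X, Y) vertices; enclosed area = 700.00 mm².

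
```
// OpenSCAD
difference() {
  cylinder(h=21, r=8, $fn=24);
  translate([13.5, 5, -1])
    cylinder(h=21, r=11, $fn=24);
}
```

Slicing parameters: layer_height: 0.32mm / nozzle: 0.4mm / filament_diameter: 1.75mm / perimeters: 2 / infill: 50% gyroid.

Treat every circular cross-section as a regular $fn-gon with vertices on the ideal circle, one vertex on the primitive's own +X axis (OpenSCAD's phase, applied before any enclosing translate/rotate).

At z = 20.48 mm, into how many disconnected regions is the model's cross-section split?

At z = 20.48 mm: the r=8 cylinder contributes a regular 24-gon of circumradius 8; the cylinder at (13.5, 5) is absent (z outside [-1, 20]); Subtracting the remaining from the first: none of the subtracted shapes is present at this height, so the r=8 cylinder is unchanged — 1 connected region. The result has 1 disconnected region.

1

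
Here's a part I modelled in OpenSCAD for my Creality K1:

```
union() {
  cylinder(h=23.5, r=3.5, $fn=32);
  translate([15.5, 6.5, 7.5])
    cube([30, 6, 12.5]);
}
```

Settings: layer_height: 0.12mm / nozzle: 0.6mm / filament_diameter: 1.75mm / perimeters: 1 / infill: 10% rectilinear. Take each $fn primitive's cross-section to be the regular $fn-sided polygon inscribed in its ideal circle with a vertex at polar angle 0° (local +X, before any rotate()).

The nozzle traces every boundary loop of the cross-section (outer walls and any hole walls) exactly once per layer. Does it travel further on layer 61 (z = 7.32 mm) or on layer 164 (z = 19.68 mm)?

layer 164 (z = 19.68 mm)

Layer 61 (z = 7.32): the r=3.5 cylinder gives a regular 32-gon of circumradius 3.5 (constant along its height) (perimeter = 2·32·3.500·sin(180°/32) = 21.96 mm); the cube at (15.5, 6.5) does not reach this height (z outside [7.5, 20]); Merging all regions: only the r=3.5 cylinder is present, so the union is just that shape — boundary = 21.96 mm. So its perimeter = 21.96 mm. Layer 164 (z = 19.68): the r=3.5 cylinder gives a regular 32-gon of circumradius 3.5 (constant along its height) (perimeter = 2·32·3.500·sin(180°/32) = 21.96 mm); the cube at (15.5, 6.5) (footprint 30×6) is included at this height (perimeter 72.00 mm); Combining (union): the 2 present regions are separate (no shared area or edge), so areas and boundary lengths simply add and each stays a separate island — boundary = 93.96 mm. So its perimeter = 93.96 mm. Layer 164 is larger (93.96 vs 21.96 mm).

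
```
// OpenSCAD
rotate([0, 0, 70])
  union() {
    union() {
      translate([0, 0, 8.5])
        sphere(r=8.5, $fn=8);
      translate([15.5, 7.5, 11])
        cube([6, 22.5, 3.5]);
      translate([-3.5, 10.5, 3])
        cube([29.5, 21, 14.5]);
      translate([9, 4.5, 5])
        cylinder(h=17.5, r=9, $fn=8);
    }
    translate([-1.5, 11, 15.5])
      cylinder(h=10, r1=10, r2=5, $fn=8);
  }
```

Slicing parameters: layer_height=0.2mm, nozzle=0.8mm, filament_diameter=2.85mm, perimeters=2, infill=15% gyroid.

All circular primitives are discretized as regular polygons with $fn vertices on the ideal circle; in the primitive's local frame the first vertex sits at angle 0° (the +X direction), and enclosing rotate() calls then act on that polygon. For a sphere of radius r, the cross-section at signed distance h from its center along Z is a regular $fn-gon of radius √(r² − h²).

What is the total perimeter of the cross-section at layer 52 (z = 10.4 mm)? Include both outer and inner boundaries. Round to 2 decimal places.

149.23 mm

At z = 10.4 mm: the sphere: section is a regular 8-gon, circumradius = √(r²−h²) = √(8.5²−1.9²) = 8.285 (perimeter = 2·8·8.285·sin(180°/8) = 50.73 mm); the cube at (15.5, 7.5) is not intersected at this z (z outside [11, 14.5]); the cube at (-3.5, 10.5) (footprint 29.5×21) is included at this height (perimeter 101.00 mm); the r=9 cylinder at (9, 4.5) gives a regular 8-gon of circumradius 9 (constant along its height) (perimeter = 2·8·9.000·sin(180°/8) = 55.11 mm); Combining (union): the regions partially overlap (shared area 78.01 mm²), so the edge portions inside another operand are dropped and the merged outline is re-measured after clipping — boundary = 149.23 mm; the cone at (-1.5, 11) is not intersected at this z (z outside [15.5, 25.5]); Merging all regions: only that combined region is present, so the union is just that shape — boundary = 149.23 mm; (whole slice rotated 70° about Z — lengths, areas and connectivity unchanged). Overall, the cross-section is a single solid region. Total boundary length (outer) = 149.23 mm.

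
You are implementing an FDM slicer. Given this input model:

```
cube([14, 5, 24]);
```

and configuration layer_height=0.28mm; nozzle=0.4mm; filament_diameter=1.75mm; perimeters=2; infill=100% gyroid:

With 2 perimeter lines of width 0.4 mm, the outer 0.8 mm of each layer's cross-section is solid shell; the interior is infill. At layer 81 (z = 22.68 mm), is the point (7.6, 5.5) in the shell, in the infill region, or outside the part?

outside

At z = 22.68 mm: the 14×5 cube contributes its full rectangle. Overall, the cross-section is a single solid region. The nearest boundary edge runs (14.00, 5.00)→(0.00, 5.00); distance from the point to it = 0.50 mm. The point is not inside any of the regions above, so it lies outside the cross-section (0.50 mm from the nearest boundary).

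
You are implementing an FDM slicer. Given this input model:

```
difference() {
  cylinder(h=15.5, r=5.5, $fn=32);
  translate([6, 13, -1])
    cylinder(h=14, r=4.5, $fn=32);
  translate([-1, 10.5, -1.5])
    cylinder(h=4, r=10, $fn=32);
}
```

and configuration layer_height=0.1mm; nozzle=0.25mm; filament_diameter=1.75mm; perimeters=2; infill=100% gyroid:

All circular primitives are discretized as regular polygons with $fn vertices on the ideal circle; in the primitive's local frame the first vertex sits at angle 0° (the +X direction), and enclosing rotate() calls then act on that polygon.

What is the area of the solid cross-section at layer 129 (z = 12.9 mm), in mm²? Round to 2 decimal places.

At z = 12.9 mm: the cylinder: section is a regular 32-gon, circumradius r=5.5 (area = (32/2)·5.500²·sin(360°/32) = 94.42 mm²); the r=4.5 cylinder at (6, 13) gives a regular 32-gon of circumradius 4.5 (constant along its height) (area = (32/2)·4.500²·sin(360°/32) = 63.21 mm²); the cylinder at (-1, 10.5) is not intersected at this z (z outside [-1.5, 2.5]); Taking the first minus the rest: starting from the r=5.5 cylinder (94.42 mm²), the r=4.5 cylinder at (6, 13) misses the remaining region (no effect) — area = 94.42 mm². Overall, the cross-section is a single solid region. Net area = 94.42 mm².

94.42 mm²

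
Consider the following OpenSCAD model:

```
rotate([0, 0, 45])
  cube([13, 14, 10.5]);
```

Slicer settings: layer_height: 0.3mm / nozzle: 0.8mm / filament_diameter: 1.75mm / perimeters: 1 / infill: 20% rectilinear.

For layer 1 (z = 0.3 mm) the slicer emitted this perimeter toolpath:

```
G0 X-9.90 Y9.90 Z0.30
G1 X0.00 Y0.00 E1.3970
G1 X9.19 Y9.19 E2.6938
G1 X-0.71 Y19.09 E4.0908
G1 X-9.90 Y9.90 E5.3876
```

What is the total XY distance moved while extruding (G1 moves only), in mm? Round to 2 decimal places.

Sum the Euclidean lengths of each G1 segment: total = 53.99 mm.

53.99 mm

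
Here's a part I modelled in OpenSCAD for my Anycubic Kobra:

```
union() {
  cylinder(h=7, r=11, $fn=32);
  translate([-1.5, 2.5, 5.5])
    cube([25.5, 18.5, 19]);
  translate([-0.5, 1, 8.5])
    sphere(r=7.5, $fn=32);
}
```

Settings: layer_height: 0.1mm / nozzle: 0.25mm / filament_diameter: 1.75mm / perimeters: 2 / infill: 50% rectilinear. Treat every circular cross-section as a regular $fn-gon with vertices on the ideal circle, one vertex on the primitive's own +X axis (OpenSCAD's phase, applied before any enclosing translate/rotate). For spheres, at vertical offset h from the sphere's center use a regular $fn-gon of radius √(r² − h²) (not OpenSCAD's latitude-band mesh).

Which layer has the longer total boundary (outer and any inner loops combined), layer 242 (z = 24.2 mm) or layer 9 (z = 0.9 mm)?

Layer 242 (z = 24.2): the cylinder is not intersected at this z (z outside [0, 7]); the cube at (-1.5, 2.5) is present — its section is the full 25.5×18.5 rectangle (perimeter 88.00 mm); the sphere at (-0.5, 1) is not intersected at this z (|z−center|=15.700 > r=7.5); Taking the union: only the 25.5×18.5 cube at (-1.5, 2.5) is present, so the union is just that shape — boundary = 88.00 mm. So its perimeter = 88.00 mm. Layer 9 (z = 0.9): the r=11 cylinder gives a regular 32-gon of circumradius 11 (constant along its height) (perimeter = 2·32·11.000·sin(180°/32) = 69.00 mm); the cube at (-1.5, 2.5) does not reach this height (z outside [5.5, 24.5]); the sphere at (-0.5, 1) does not reach this height (|z−center|=7.600 > r=7.5); Taking the union: only the r=11 cylinder is present, so the union is just that shape — boundary = 69.00 mm. So its perimeter = 69.00 mm. Layer 242 is larger (88.00 vs 69.00 mm).

layer 242 (z = 24.2 mm)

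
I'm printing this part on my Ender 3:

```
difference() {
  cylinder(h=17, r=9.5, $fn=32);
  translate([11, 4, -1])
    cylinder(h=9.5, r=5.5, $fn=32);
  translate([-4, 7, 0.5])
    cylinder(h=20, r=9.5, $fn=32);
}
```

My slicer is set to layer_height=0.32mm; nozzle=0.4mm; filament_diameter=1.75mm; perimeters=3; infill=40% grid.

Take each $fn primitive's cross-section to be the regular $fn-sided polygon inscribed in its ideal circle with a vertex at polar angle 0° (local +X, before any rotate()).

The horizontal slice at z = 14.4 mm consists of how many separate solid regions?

1

At z = 14.4 mm: the r=9.5 cylinder contributes a regular 32-gon of circumradius 9.5; the cylinder at (11, 4) is not intersected at this z (z outside [-1, 8.5]); the cylinder at (-4, 7): section is a regular 32-gon, circumradius r=9.5; Taking the first minus the rest: starting from the r=9.5 cylinder, the r=9.5 cylinder at (-4, 7) partially overlaps it — only the 133.78 mm² overlap (of its 281.71 mm²) is removed, clipping the outline — 1 connected region. The result has 1 disconnected region.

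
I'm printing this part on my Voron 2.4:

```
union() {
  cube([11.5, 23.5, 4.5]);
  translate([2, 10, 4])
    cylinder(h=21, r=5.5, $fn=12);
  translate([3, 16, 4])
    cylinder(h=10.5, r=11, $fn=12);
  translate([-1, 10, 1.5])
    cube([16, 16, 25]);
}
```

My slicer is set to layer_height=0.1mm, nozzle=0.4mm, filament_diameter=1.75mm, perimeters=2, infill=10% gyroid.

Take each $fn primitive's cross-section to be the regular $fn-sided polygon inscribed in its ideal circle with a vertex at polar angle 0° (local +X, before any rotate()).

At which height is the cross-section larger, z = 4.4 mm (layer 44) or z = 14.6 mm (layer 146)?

Layer 44 (z = 4.4): the cube is present — its section is the full 11.5×23.5 rectangle (area 270.25 mm²); the r=5.5 cylinder at (2, 10) gives a regular 12-gon of circumradius 5.5 (constant along its height) (area = (12/2)·5.500²·sin(360°/12) = 90.75 mm²); the cylinder at (3, 16): section is a regular 12-gon, circumradius r=11 (area = (12/2)·11.000²·sin(360°/12) = 363.00 mm²); the 16×16 cube at (-1, 10) contributes its full rectangle (area 256.00 mm²); Taking the union: the regions partially overlap — summed areas 980.00 mm² minus the doubly-counted overlap 502.30 mm² gives 477.70 mm² — area = 477.70 mm². So its area = 477.70 mm². Layer 146 (z = 14.6): the cube does not reach this height (z outside [0, 4.5]); the r=5.5 cylinder at (2, 10) contributes a regular 12-gon of circumradius 5.5 (area = (12/2)·5.500²·sin(360°/12) = 90.75 mm²); the cylinder at (3, 16) is not intersected at this z (z outside [4, 14.5]); the cube at (-1, 10) is present — its section is the full 16×16 rectangle (area 256.00 mm²); Combining (union): the regions partially overlap — summed areas 346.75 mm² minus the doubly-counted overlap 37.96 mm² gives 308.79 mm² — area = 308.79 mm². So its area = 308.79 mm². Layer 44 is larger (477.70 vs 308.79 mm²).

layer 44 (z = 4.4 mm)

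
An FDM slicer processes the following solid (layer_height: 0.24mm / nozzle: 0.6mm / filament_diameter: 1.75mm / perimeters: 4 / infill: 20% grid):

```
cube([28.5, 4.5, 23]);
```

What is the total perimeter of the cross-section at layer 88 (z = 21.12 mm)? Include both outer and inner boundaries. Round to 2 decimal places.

66.00 mm

At z = 21.12 mm: the 28.5×4.5 cube contributes its full rectangle (perimeter 66.00 mm). Overall, the cross-section is a single solid region. Total boundary length (outer) = 66.00 mm.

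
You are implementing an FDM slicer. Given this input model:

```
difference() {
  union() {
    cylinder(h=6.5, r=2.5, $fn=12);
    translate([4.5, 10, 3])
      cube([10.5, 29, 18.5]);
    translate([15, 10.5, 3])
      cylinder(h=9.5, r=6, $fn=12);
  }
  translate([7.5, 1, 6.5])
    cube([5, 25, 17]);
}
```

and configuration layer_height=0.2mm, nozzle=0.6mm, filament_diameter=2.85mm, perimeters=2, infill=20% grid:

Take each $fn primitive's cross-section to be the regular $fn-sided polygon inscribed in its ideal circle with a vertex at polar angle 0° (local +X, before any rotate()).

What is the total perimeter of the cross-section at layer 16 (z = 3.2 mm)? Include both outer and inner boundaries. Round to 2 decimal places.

109.60 mm

At z = 3.2 mm: the cylinder: section is a regular 12-gon, circumradius r=2.5 (perimeter = 2·12·2.500·sin(180°/12) = 15.53 mm); the 10.5×29 cube at (4.5, 10) contributes its full rectangle (perimeter 79.00 mm); the r=6 cylinder at (15, 10.5) gives a regular 12-gon of circumradius 6 (constant along its height) (perimeter = 2·12·6.000·sin(180°/12) = 37.27 mm); Merging all regions: the regions partially overlap (shared area 29.97 mm²), so the edge portions inside another operand are dropped and the merged outline is re-measured after clipping — boundary = 109.60 mm; the cube at (7.5, 1) does not reach this height (z outside [6.5, 23.5]); Subtracting the remaining from the first: none of the subtracted shapes is present at this height, so the result so far is unchanged — boundary = 109.60 mm. Overall, the cross-section has 2 separate islands. Total boundary length (outer) = 109.60 mm.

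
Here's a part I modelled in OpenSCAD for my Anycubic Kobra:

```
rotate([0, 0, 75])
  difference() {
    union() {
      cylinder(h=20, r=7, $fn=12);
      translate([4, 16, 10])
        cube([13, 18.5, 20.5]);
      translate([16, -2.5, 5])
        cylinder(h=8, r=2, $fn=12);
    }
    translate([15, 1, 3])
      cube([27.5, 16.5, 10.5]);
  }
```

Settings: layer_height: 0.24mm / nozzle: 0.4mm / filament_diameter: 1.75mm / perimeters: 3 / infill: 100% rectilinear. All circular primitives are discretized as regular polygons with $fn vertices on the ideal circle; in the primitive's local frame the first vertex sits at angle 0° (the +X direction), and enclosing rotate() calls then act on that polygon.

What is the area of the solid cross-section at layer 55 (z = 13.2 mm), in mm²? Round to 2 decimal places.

384.50 mm²

At z = 13.2 mm: the r=7 cylinder contributes a regular 12-gon of circumradius 7 (area = (12/2)·7.000²·sin(360°/12) = 147.00 mm²); the cube at (4, 16) (footprint 13×18.5) is included at this height (area 240.50 mm²); the cylinder at (16, -2.5) does not reach this height (z outside [5, 13]); Taking the union: the 2 present regions are separate (no shared area or edge), so areas and boundary lengths simply add and each stays a separate island — area = 387.50 mm²; the cube at (15, 1) is present — its section is the full 27.5×16.5 rectangle (area 453.75 mm²); Taking the first minus the rest: starting from the result so far (387.50 mm²), the 27.5×16.5 cube at (15, 1) partially overlaps it — only the 3.00 mm² overlap (of its 453.75 mm²) is removed, clipping the outline — area = 384.50 mm²; (rotated 75° about Z; rotation is an isometry so areas/perimeters/island counts are preserved). Overall, the cross-section has 2 separate islands. Net area = 384.50 mm².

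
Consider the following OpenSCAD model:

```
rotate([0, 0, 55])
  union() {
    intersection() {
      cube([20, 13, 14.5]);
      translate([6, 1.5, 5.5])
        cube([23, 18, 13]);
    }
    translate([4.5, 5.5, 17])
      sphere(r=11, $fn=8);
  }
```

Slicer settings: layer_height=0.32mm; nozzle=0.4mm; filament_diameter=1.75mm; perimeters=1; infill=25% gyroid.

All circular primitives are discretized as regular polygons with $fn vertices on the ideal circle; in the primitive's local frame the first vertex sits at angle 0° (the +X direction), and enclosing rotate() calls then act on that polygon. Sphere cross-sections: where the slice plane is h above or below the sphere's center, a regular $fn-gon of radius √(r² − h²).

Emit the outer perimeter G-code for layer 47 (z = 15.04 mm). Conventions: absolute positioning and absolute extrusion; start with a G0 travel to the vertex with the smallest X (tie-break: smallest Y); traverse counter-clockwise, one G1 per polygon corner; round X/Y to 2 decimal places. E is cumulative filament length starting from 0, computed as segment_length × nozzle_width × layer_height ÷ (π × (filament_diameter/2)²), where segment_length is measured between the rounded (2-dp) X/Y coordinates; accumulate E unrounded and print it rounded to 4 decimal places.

At z = 15.04 mm: the cube does not reach this height (z outside [0, 14.5]); the cube at (6, 1.5) is present — its section is the full 23×18 rectangle; Keeping only the common overlap: at least one operand is absent at this height, so nothing remains; the r=11 sphere at (4.5, 5.5) contributes a regular 8-gon of circumradius √(11²−1.96²) = 10.824; Merging all regions: only the r=11 sphere at (4.5, 5.5) is present, so the union is just that shape — 1 connected region; (rotated 55° about Z; rotation is an isometry so areas/perimeters/island counts are preserved). The outline is a single polygon with 8 vertices. Extrusion per mm of travel: 0.4 × 0.32 / (π × 0.875²) = 0.053216. Accumulating E over each segment gives final E = 3.5270.

G0 X-12.58 Y4.96 Z15.04
G1 X-8.13 Y-2.03 E0.4410
G1 X-0.04 Y-3.82 E0.8819
G1 X6.94 Y0.63 E1.3224
G1 X8.74 Y8.72 E1.7635
G1 X4.28 Y15.71 E2.2047
G1 X-3.80 Y17.50 E2.6451
G1 X-10.79 Y13.05 E3.0861
G1 X-12.58 Y4.96 E3.5270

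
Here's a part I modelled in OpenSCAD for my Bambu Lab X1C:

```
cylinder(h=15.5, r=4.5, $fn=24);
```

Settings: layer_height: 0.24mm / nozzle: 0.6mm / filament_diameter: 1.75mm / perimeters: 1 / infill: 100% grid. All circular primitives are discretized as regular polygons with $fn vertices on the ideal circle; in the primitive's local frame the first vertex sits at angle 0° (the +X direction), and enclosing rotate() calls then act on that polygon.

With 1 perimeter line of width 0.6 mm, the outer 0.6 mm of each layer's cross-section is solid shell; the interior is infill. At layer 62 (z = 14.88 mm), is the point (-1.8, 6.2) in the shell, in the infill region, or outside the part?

At z = 14.88 mm: the cylinder: section is a regular 24-gon, circumradius r=4.5. Overall, the cross-section is a single solid region. The nearest boundary edge runs (0.00, 4.50)→(-1.16, 4.35); distance from the point to it = 1.96 mm. The point is not inside any of the regions above, so it lies outside the cross-section (1.96 mm from the nearest boundary).

outside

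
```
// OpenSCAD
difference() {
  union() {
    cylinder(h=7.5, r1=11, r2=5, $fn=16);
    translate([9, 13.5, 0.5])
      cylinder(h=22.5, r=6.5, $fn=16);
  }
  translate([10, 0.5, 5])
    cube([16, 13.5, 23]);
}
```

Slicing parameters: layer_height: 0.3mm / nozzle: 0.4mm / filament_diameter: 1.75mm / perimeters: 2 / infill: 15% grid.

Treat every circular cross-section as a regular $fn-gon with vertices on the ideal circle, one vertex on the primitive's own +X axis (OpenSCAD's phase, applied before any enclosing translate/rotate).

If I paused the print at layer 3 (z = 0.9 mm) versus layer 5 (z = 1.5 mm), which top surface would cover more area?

Layer 3 (z = 0.9): the cone (r1=11→r2=5) has section circumradius 10.280 here — a regular 16-gon (area = (16/2)·10.280²·sin(360°/16) = 323.53 mm²); the r=6.5 cylinder at (9, 13.5) contributes a regular 16-gon of circumradius 6.5 (area = (16/2)·6.500²·sin(360°/16) = 129.35 mm²); Taking the union: the regions partially overlap — summed areas 452.88 mm² minus the doubly-counted overlap 0.72 mm² gives 452.16 mm² — area = 452.16 mm²; the cube at (10, 0.5) does not reach this height (z outside [5, 28]); Subtracting the remaining from the first: none of the subtracted shapes is present at this height, so the result so far is unchanged — area = 452.16 mm². So its area = 452.16 mm². Layer 5 (z = 1.5): the cone contributes a regular 16-gon of circumradius 9.800 (interpolated between r1=11 and r2=5 at t=0.200) (area = (16/2)·9.800²·sin(360°/16) = 294.02 mm²); the cylinder at (9, 13.5): section is a regular 16-gon, circumradius r=6.5 (area = (16/2)·6.500²·sin(360°/16) = 129.35 mm²); Taking the union: the 2 present regions are separate (no shared area or edge), so areas and boundary lengths simply add and each stays a separate island — area = 423.37 mm²; the cube at (10, 0.5) is not intersected at this z (z outside [5, 28]); Taking the first minus the rest: none of the subtracted shapes is present at this height, so that combined region is unchanged — area = 423.37 mm². So its area = 423.37 mm². Layer 3 is larger (452.16 vs 423.37 mm²).

layer 3 (z = 0.9 mm)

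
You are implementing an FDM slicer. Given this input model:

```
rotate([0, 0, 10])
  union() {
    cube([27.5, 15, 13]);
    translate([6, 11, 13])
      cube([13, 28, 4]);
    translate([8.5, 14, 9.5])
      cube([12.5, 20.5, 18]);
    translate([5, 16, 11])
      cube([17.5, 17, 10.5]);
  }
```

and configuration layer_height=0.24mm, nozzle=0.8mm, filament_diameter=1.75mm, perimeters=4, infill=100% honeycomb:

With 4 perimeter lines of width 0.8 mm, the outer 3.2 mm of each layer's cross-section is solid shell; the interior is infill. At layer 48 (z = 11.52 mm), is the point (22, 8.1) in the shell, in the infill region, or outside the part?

infill

At z = 11.52 mm: the 27.5×15 cube contributes its full rectangle; the cube at (6, 11) does not reach this height (z outside [13, 17]); the cube at (8.5, 14) (footprint 12.5×20.5) is included at this height; the 17.5×17 cube at (5, 16) contributes its full rectangle; Taking the union: the regions partially overlap (shared area 225.00 mm²), so overlapping operands fuse into one piece — 1 connected region; (rotated 10° about Z; rotation is an isometry so areas/perimeters/island counts are preserved). Overall, the cross-section is a single solid region. Undo the 10° rotation: the query point maps to (23.072, 4.157) in the un-rotated model frame. The nearest boundary edge runs (27.50, 0.00)→(0.00, 0.00); distance from the point to it = 4.16 mm. The point is inside the cross-section and 4.16 mm from the nearest boundary — more than the 3.2 mm shell width (4 × 0.8), so it's in the infill interior.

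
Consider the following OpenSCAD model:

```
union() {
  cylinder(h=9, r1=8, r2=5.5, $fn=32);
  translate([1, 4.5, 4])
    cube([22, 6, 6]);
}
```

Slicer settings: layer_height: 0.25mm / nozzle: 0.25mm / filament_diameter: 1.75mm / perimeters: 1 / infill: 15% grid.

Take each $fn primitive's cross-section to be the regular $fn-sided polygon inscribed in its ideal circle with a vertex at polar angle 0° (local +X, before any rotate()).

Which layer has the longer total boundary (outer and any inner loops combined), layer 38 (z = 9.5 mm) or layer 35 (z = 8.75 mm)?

Layer 38 (z = 9.5): the cone is not intersected at this z (z outside [0, 9]); the cube at (1, 4.5) (footprint 22×6) is included at this height (perimeter 56.00 mm); Merging all regions: only the 22×6 cube at (1, 4.5) is present, so the union is just that shape — boundary = 56.00 mm. So its perimeter = 56.00 mm. Layer 35 (z = 8.75): the cone (r1=8→r2=5.5) has section circumradius 5.569 here — a regular 32-gon (perimeter = 2·32·5.569·sin(180°/32) = 34.94 mm); the cube at (1, 4.5) (footprint 22×6) is included at this height (perimeter 56.00 mm); Merging all regions: the regions partially overlap (shared area 1.31 mm²), so the edge portions inside another operand are dropped and the merged outline is re-measured after clipping — boundary = 85.24 mm. So its perimeter = 85.24 mm. Layer 35 is larger (85.24 vs 56.00 mm).

layer 35 (z = 8.75 mm)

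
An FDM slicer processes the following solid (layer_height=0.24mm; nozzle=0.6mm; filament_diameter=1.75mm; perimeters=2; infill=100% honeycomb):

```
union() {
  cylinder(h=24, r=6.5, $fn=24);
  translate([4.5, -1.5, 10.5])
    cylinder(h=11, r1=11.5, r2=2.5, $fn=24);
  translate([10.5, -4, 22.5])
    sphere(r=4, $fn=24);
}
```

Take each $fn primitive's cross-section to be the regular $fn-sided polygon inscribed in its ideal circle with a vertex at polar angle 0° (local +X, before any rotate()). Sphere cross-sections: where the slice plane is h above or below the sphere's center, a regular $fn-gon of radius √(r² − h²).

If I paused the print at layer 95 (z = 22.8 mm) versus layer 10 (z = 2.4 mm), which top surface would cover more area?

Layer 95 (z = 22.8): the r=6.5 cylinder contributes a regular 24-gon of circumradius 6.5 (area = (24/2)·6.500²·sin(360°/24) = 131.22 mm²); the cone at (4.5, -1.5) is absent (z outside [10.5, 21.5]); the r=4 sphere at (10.5, -4) slices to a regular 24-gon of circumradius 3.989 (√(r²−h²) with h=0.3 from center) (area = (24/2)·3.989²·sin(360°/24) = 49.41 mm²); Combining (union): the 2 present regions are separate (no shared area or edge), so areas and boundary lengths simply add and each stays a separate island — area = 180.63 mm². So its area = 180.63 mm². Layer 10 (z = 2.4): the r=6.5 cylinder contributes a regular 24-gon of circumradius 6.5 (area = (24/2)·6.500²·sin(360°/24) = 131.22 mm²); the cone at (4.5, -1.5) is absent (z outside [10.5, 21.5]); the sphere at (10.5, -4) is absent (|z−center|=20.100 > r=4); Merging all regions: only the r=6.5 cylinder is present, so the union is just that shape — area = 131.22 mm². So its area = 131.22 mm². Layer 95 is larger (180.63 vs 131.22 mm²).

layer 95 (z = 22.8 mm)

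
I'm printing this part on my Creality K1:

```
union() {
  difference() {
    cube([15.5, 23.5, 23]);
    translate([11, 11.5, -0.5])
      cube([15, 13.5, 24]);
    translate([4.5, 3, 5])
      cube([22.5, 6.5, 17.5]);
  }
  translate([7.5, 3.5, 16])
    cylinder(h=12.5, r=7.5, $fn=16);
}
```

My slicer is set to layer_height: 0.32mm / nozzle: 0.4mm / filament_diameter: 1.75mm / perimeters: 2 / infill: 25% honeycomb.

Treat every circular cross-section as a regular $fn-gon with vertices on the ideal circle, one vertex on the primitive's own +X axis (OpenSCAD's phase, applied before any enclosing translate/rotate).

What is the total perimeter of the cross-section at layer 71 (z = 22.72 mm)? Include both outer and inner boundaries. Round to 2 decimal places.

At z = 22.72 mm: the cube (footprint 15.5×23.5) is included at this height (perimeter 78.00 mm); the cube at (11, 11.5) (footprint 15×13.5) is included at this height (perimeter 57.00 mm); the cube at (4.5, 3) does not reach this height (z outside [5, 22.5]); Taking the first minus the rest: starting from the 15.5×23.5 cube, the 15×13.5 cube at (11, 11.5) partially overlaps it — only the 54.00 mm² overlap (of its 202.50 mm²) is removed, clipping the outline — boundary = 78.00 mm; the r=7.5 cylinder at (7.5, 3.5) contributes a regular 16-gon of circumradius 7.5 (perimeter = 2·16·7.500·sin(180°/16) = 46.82 mm); Taking the union: the regions partially overlap (shared area 135.98 mm²), so the edge portions inside another operand are dropped and the merged outline is re-measured after clipping — boundary = 81.03 mm. Overall, the cross-section is a single solid region. Total boundary length (outer) = 81.03 mm.

81.03 mm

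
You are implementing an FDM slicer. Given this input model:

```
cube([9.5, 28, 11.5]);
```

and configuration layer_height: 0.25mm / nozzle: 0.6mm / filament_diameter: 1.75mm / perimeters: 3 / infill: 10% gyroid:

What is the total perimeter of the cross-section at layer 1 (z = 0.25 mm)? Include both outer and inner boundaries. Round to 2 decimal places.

75.00 mm

At z = 0.25 mm: the cube (footprint 9.5×28) is included at this height (perimeter 75.00 mm). Overall, the cross-section is a single solid region. Total boundary length (outer) = 75.00 mm.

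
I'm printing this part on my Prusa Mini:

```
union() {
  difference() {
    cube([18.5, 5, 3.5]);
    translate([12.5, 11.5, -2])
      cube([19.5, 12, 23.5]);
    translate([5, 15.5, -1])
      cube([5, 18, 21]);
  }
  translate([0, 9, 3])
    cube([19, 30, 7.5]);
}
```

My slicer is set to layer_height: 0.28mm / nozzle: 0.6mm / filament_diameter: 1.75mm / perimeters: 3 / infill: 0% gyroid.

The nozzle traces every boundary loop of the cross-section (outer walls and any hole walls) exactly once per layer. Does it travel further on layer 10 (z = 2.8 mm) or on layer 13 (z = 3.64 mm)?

layer 13 (z = 3.64 mm)

Layer 10 (z = 2.8): the 18.5×5 cube contributes its full rectangle (perimeter 47.00 mm); the 19.5×12 cube at (12.5, 11.5) contributes its full rectangle (perimeter 63.00 mm); the cube at (5, 15.5) (footprint 5×18) is included at this height (perimeter 46.00 mm); Taking the first minus the rest: starting from the 18.5×5 cube, the 19.5×12 cube at (12.5, 11.5) misses the remaining region (no effect); the 5×18 cube at (5, 15.5) misses the remaining region (no effect) — boundary = 47.00 mm; the cube at (0, 9) is not intersected at this z (z outside [3, 10.5]); Merging all regions: only that combined region is present, so the union is just that shape — boundary = 47.00 mm. So its perimeter = 47.00 mm. Layer 13 (z = 3.64): the cube is not intersected at this z (z outside [0, 3.5]); the cube at (12.5, 11.5) (footprint 19.5×12) is included at this height (perimeter 63.00 mm); the 5×18 cube at (5, 15.5) contributes its full rectangle (perimeter 46.00 mm); After the difference (first − rest): the first operand is absent here, so nothing remains; the cube at (0, 9) is present — its section is the full 19×30 rectangle (perimeter 98.00 mm); Taking the union: only the 19×30 cube at (0, 9) is present, so the union is just that shape — boundary = 98.00 mm. So its perimeter = 98.00 mm. Layer 13 is larger (98.00 vs 47.00 mm).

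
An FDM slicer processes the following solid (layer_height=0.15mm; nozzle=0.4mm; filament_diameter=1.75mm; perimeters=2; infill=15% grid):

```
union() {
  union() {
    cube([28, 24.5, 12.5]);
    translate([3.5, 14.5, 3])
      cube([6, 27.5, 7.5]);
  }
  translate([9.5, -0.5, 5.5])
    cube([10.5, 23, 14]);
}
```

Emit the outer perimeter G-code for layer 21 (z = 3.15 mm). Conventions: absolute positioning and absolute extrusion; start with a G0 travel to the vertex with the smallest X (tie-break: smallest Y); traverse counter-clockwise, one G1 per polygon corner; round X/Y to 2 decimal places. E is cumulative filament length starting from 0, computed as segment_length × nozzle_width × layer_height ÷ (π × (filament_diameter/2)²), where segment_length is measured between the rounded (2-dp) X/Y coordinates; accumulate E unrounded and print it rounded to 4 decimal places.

G0 X0.00 Y0.00 Z3.15
G1 X28.00 Y0.00 E0.6985
G1 X28.00 Y24.50 E1.3096
G1 X9.50 Y24.50 E1.7711
G1 X9.50 Y42.00 E2.2076
G1 X3.50 Y42.00 E2.3573
G1 X3.50 Y24.50 E2.7939
G1 X0.00 Y24.50 E2.8812
G1 X0.00 Y0.00 E3.4923

At z = 3.15 mm: the cube is present — its section is the full 28×24.5 rectangle; the cube at (3.5, 14.5) is present — its section is the full 6×27.5 rectangle; Taking the union: the regions partially overlap (shared area 60.00 mm²), so overlapping operands fuse into one piece — 1 connected region; the cube at (9.5, -0.5) is absent (z outside [5.5, 19.5]); Merging all regions: only the result so far is present, so the union is just that shape — 1 connected region. The outline is a single polygon with 8 vertices. Extrusion per mm of travel: 0.4 × 0.15 / (π × 0.875²) = 0.024945. Accumulating E over each segment gives final E = 3.4923.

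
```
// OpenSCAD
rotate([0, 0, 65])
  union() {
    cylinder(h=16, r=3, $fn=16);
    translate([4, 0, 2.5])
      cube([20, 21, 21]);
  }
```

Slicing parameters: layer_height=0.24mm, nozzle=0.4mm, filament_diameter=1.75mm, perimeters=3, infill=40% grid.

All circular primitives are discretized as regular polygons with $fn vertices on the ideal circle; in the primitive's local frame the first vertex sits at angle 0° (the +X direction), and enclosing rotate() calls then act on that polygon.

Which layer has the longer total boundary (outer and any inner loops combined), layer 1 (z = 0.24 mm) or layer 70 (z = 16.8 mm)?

layer 70 (z = 16.8 mm)

Layer 1 (z = 0.24): the r=3 cylinder contributes a regular 16-gon of circumradius 3 (perimeter = 2·16·3.000·sin(180°/16) = 18.73 mm); the cube at (4, 0) does not reach this height (z outside [2.5, 23.5]); Taking the union: only the r=3 cylinder is present, so the union is just that shape — boundary = 18.73 mm; (rotated 65° about Z; rotation is an isometry so areas/perimeters/island counts are preserved). So its perimeter = 18.73 mm. Layer 70 (z = 16.8): the cylinder is not intersected at this z (z outside [0, 16]); the 20×21 cube at (4, 0) contributes its full rectangle (perimeter 82.00 mm); Taking the union: only the 20×21 cube at (4, 0) is present, so the union is just that shape — boundary = 82.00 mm; (rotated 65° about Z; rotation is an isometry so areas/perimeters/island counts are preserved). So its perimeter = 82.00 mm. Layer 70 is larger (82.00 vs 18.73 mm).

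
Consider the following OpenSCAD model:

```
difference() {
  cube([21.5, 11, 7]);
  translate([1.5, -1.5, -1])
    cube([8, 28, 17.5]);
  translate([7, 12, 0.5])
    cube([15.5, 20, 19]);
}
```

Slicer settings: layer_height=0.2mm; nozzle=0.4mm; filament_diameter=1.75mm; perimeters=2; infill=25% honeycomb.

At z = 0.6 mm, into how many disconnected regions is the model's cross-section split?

2

At z = 0.6 mm: the 21.5×11 cube contributes its full rectangle; the cube at (1.5, -1.5) (footprint 8×28) is included at this height; the cube at (7, 12) is present — its section is the full 15.5×20 rectangle; Subtracting the remaining from the first: starting from the 21.5×11 cube, the 8×28 cube at (1.5, -1.5) partially overlaps it — only the 88.00 mm² overlap (of its 224.00 mm²) is removed, clipping the outline; the 15.5×20 cube at (7, 12) misses the remaining region (no effect) — 2 connected regions. The result has 2 disconnected regions.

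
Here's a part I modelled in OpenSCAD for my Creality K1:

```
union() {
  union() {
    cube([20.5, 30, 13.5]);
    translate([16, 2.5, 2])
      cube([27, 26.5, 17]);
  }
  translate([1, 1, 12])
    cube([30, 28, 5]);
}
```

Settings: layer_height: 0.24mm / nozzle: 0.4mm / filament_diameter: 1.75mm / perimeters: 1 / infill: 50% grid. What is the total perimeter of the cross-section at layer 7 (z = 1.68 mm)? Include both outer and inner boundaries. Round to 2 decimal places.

At z = 1.68 mm: the 20.5×30 cube contributes its full rectangle (perimeter 101.00 mm); the cube at (16, 2.5) does not reach this height (z outside [2, 19]); Taking the union: only the 20.5×30 cube is present, so the union is just that shape — boundary = 101.00 mm; the cube at (1, 1) is not intersected at this z (z outside [12, 17]); Combining (union): only that combined region is present, so the union is just that shape — boundary = 101.00 mm. Overall, the cross-section is a single solid region. Total boundary length (outer) = 101.00 mm.

101.00 mm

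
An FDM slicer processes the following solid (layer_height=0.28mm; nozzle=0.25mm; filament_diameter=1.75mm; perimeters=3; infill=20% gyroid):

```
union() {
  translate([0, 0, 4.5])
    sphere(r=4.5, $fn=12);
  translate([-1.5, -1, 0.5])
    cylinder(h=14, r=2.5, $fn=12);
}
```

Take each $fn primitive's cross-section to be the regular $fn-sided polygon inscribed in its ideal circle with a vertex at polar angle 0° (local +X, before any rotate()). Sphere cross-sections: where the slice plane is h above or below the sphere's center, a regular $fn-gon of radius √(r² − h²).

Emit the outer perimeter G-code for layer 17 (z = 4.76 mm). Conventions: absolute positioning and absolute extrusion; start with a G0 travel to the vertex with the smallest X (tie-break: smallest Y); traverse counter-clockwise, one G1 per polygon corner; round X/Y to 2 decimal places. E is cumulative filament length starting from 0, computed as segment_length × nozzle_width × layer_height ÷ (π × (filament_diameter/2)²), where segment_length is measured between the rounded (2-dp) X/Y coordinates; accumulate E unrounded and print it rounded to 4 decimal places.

At z = 4.76 mm: the r=4.5 sphere slices to a regular 12-gon of circumradius 4.492 (√(r²−h²) with h=0.26 from center); the r=2.5 cylinder at (-1.5, -1) gives a regular 12-gon of circumradius 2.5 (constant along its height); Combining (union): the r=2.5 cylinder at (-1.5, -1) lies entirely inside the r=4.5 sphere, so the union is just the r=4.5 sphere — 1 connected region. The outline is a single polygon with 12 vertices. Extrusion per mm of travel: 0.25 × 0.28 / (π × 0.875²) = 0.029103. Accumulating E over each segment gives final E = 0.8121.

G0 X-4.49 Y0.00 Z4.76
G1 X-3.89 Y-2.25 E0.0678
G1 X-2.25 Y-3.89 E0.1353
G1 X0.00 Y-4.49 E0.2030
G1 X2.25 Y-3.89 E0.2708
G1 X3.89 Y-2.25 E0.3383
G1 X4.49 Y0.00 E0.4061
G1 X3.89 Y2.25 E0.4738
G1 X2.25 Y3.89 E0.5413
G1 X0.00 Y4.49 E0.6091
G1 X-2.25 Y3.89 E0.6769
G1 X-3.89 Y2.25 E0.7444
G1 X-4.49 Y0.00 E0.8121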